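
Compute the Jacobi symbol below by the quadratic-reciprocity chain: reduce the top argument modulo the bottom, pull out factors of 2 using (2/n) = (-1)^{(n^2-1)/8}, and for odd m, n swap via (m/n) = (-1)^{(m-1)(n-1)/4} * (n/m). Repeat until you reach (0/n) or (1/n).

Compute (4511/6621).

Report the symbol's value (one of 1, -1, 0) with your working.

-1

flip (4511/6621) -> (6621/4511): both odd, 4511 mod 4 = 3, 6621 mod 4 = 1, so the flip contributes +1; sign now +1
(6621/4511): 6621 mod 4511 = 2110, so (6621/4511) = (2110/4511)
factor out 2^1: 2110 = 2^1·1055; with 4511 mod 8 = 7, (2/4511) = +1; sign now +1; continue with (1055/4511)
flip (1055/4511) -> (4511/1055): both odd, 1055 mod 4 = 3, 4511 mod 4 = 3, so the flip contributes -1; sign now -1
(4511/1055): 4511 mod 1055 = 291, so (4511/1055) = (291/1055)
flip (291/1055) -> (1055/291): both odd, 291 mod 4 = 3, 1055 mod 4 = 3, so the flip contributes -1; sign now +1
(1055/291): 1055 mod 291 = 182, so (1055/291) = (182/291)
factor out 2^1: 182 = 2^1·91; with 291 mod 8 = 3, (2/291) = -1; sign now -1; continue with (91/291)
flip (91/291) -> (291/91): both odd, 91 mod 4 = 3, 291 mod 4 = 3, so the flip contributes -1; sign now +1
(291/91): 291 mod 91 = 18, so (291/91) = (18/91)
factor out 2^1: 18 = 2^1·9; with 91 mod 8 = 3, (2/91) = -1; sign now -1; continue with (9/91)
flip (9/91) -> (91/9): both odd, 9 mod 4 = 1, 91 mod 4 = 3, so the flip contributes +1; sign now -1
(91/9): 91 mod 9 = 1, so (91/9) = (1/9)
reached (1/9) = 1, so the symbol is -1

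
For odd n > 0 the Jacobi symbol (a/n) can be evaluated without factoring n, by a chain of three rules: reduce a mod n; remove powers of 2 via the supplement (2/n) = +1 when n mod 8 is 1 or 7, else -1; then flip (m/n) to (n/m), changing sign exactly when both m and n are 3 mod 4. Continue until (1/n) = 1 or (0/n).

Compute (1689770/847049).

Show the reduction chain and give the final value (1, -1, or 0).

(1689770/847049): 1689770 mod 847049 = 842721, so (1689770/847049) = (842721/847049)
flip (842721/847049) -> (847049/842721): both odd, 842721 mod 4 = 1, 847049 mod 4 = 1, so the flip contributes +1; sign now +1
(847049/842721): 847049 mod 842721 = 4328, so (847049/842721) = (4328/842721)
factor out 2^3: 4328 = 2^3·541; with 842721 mod 8 = 1, (2/842721) = +1; sign now +1; continue with (541/842721)
flip (541/842721) -> (842721/541): both odd, 541 mod 4 = 1, 842721 mod 4 = 1, so the flip contributes +1; sign now +1
(842721/541): 842721 mod 541 = 384, so (842721/541) = (384/541)
factor out 2^7: 384 = 2^7·3; with 541 mod 8 = 5, (2/541) = -1; sign now -1; continue with (3/541)
flip (3/541) -> (541/3): both odd, 3 mod 4 = 3, 541 mod 4 = 1, so the flip contributes +1; sign now -1
(541/3): 541 mod 3 = 1, so (541/3) = (1/3)
reached (1/3) = 1, so the symbol is -1

-1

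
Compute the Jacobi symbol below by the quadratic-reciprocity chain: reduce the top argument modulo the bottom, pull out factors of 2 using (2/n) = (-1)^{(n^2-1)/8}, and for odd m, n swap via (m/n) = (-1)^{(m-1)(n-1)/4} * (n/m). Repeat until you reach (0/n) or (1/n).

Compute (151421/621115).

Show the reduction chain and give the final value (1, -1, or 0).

flip (151421/621115) -> (621115/151421): both odd, 151421 mod 4 = 1, 621115 mod 4 = 3, so the flip contributes +1; sign now +1
(621115/151421): 621115 mod 151421 = 15431, so (621115/151421) = (15431/151421)
flip (15431/151421) -> (151421/15431): both odd, 15431 mod 4 = 3, 151421 mod 4 = 1, so the flip contributes +1; sign now +1
(151421/15431): 151421 mod 15431 = 12542, so (151421/15431) = (12542/15431)
factor out 2^1: 12542 = 2^1·6271; with 15431 mod 8 = 7, (2/15431) = +1; sign now +1; continue with (6271/15431)
flip (6271/15431) -> (15431/6271): both odd, 6271 mod 4 = 3, 15431 mod 4 = 3, so the flip contributes -1; sign now -1
(15431/6271): 15431 mod 6271 = 2889, so (15431/6271) = (2889/6271)
flip (2889/6271) -> (6271/2889): both odd, 2889 mod 4 = 1, 6271 mod 4 = 3, so the flip contributes +1; sign now -1
(6271/2889): 6271 mod 2889 = 493, so (6271/2889) = (493/2889)
flip (493/2889) -> (2889/493): both odd, 493 mod 4 = 1, 2889 mod 4 = 1, so the flip contributes +1; sign now -1
(2889/493): 2889 mod 493 = 424, so (2889/493) = (424/493)
factor out 2^3: 424 = 2^3·53; with 493 mod 8 = 5, (2/493) = -1; sign now +1; continue with (53/493)
flip (53/493) -> (493/53): both odd, 53 mod 4 = 1, 493 mod 4 = 1, so the flip contributes +1; sign now +1
(493/53): 493 mod 53 = 16, so (493/53) = (16/53)
factor out 2^4: 16 = 2^4·1; with 53 mod 8 = 5, (2/53) = -1; sign now +1; continue with (1/53)
reached (1/53) = 1, so the symbol is +1

1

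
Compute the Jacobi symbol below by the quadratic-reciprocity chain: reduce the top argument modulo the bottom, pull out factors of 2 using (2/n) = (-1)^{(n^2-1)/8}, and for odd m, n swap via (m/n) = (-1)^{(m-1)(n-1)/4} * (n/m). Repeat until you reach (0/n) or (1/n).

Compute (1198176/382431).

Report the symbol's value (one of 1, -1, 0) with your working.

0

(1198176/382431) = (50883/382431)   [reduce mod 382431]
reciprocity: (50883/382431) = -1·(382431/50883) since 50883 mod 4 = 3, 382431 mod 4 = 3; sign now -1
(382431/50883) = (26250/50883)   [reduce mod 50883]
26250 = 2^1·13125; (2/50883) = -1 since 50883 mod 8 = 3, so (26250/50883) = (-1)^1·(13125/50883); sign now +1
reciprocity: (13125/50883) = +1·(50883/13125) since 13125 mod 4 = 1, 50883 mod 4 = 3; sign now +1
(50883/13125) = (11508/13125)   [reduce mod 13125]
11508 = 2^2·2877; (2/13125) = -1 since 13125 mod 8 = 5, so (11508/13125) = (-1)^2·(2877/13125); sign now +1
reciprocity: (2877/13125) = +1·(13125/2877) since 2877 mod 4 = 1, 13125 mod 4 = 1; sign now +1
(13125/2877) = (1617/2877)   [reduce mod 2877]
reciprocity: (1617/2877) = +1·(2877/1617) since 1617 mod 4 = 1, 2877 mod 4 = 1; sign now +1
(2877/1617) = (1260/1617)   [reduce mod 1617]
1260 = 2^2·315; (2/1617) = +1 since 1617 mod 8 = 1, so (1260/1617) = (+1)^2·(315/1617); sign now +1
reciprocity: (315/1617) = +1·(1617/315) since 315 mod 4 = 3, 1617 mod 4 = 1; sign now +1
(1617/315) = (42/315)   [reduce mod 315]
42 = 2^1·21; (2/315) = -1 since 315 mod 8 = 3, so (42/315) = (-1)^1·(21/315); sign now -1
reciprocity: (21/315) = +1·(315/21) since 21 mod 4 = 1, 315 mod 4 = 3; sign now -1
(315/21) = (0/21)   [reduce mod 21]
(0/21) = 0   [gcd(a, n) > 1]; final value = 0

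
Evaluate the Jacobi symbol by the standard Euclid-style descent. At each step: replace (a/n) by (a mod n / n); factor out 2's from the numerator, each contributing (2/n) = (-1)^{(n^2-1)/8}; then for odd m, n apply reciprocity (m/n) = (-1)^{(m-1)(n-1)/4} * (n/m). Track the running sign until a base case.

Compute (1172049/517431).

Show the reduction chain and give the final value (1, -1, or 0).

0

(1172049/517431) = (137187/517431)   [reduce mod 517431]
reciprocity: (137187/517431) = -1·(517431/137187) since 137187 mod 4 = 3, 517431 mod 4 = 3; sign now -1
(517431/137187) = (105870/137187)   [reduce mod 137187]
105870 = 2^1·52935; (2/137187) = -1 since 137187 mod 8 = 3, so (105870/137187) = (-1)^1·(52935/137187); sign now +1
reciprocity: (52935/137187) = -1·(137187/52935) since 52935 mod 4 = 3, 137187 mod 4 = 3; sign now -1
(137187/52935) = (31317/52935)   [reduce mod 52935]
reciprocity: (31317/52935) = +1·(52935/31317) since 31317 mod 4 = 1, 52935 mod 4 = 3; sign now -1
(52935/31317) = (21618/31317)   [reduce mod 31317]
21618 = 2^1·10809; (2/31317) = -1 since 31317 mod 8 = 5, so (21618/31317) = (-1)^1·(10809/31317); sign now +1
reciprocity: (10809/31317) = +1·(31317/10809) since 10809 mod 4 = 1, 31317 mod 4 = 1; sign now +1
(31317/10809) = (9699/10809)   [reduce mod 10809]
reciprocity: (9699/10809) = +1·(10809/9699) since 9699 mod 4 = 3, 10809 mod 4 = 1; sign now +1
(10809/9699) = (1110/9699)   [reduce mod 9699]
1110 = 2^1·555; (2/9699) = -1 since 9699 mod 8 = 3, so (1110/9699) = (-1)^1·(555/9699); sign now -1
reciprocity: (555/9699) = -1·(9699/555) since 555 mod 4 = 3, 9699 mod 4 = 3; sign now +1
(9699/555) = (264/555)   [reduce mod 555]
264 = 2^3·33; (2/555) = -1 since 555 mod 8 = 3, so (264/555) = (-1)^3·(33/555); sign now -1
reciprocity: (33/555) = +1·(555/33) since 33 mod 4 = 1, 555 mod 4 = 3; sign now -1
(555/33) = (27/33)   [reduce mod 33]
reciprocity: (27/33) = +1·(33/27) since 27 mod 4 = 3, 33 mod 4 = 1; sign now -1
(33/27) = (6/27)   [reduce mod 27]
6 = 2^1·3; (2/27) = -1 since 27 mod 8 = 3, so (6/27) = (-1)^1·(3/27); sign now +1
reciprocity: (3/27) = -1·(27/3) since 3 mod 4 = 3, 27 mod 4 = 3; sign now -1
(27/3) = (0/3)   [reduce mod 3]
(0/3) = 0   [gcd(a, n) > 1]; final value = 0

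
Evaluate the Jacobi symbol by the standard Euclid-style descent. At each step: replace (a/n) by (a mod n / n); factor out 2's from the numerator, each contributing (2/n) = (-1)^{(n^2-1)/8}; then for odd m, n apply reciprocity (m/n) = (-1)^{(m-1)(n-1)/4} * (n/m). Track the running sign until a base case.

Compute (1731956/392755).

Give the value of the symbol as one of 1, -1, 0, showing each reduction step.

-1

(1731956/392755): 1731956 mod 392755 = 160936, so (1731956/392755) = (160936/392755)
factor out 2^3: 160936 = 2^3·20117; with 392755 mod 8 = 3, (2/392755) = -1; sign now -1; continue with (20117/392755)
flip (20117/392755) -> (392755/20117): both odd, 20117 mod 4 = 1, 392755 mod 4 = 3, so the flip contributes +1; sign now -1
(392755/20117): 392755 mod 20117 = 10532, so (392755/20117) = (10532/20117)
factor out 2^2: 10532 = 2^2·2633; with 20117 mod 8 = 5, (2/20117) = -1; sign now -1; continue with (2633/20117)
flip (2633/20117) -> (20117/2633): both odd, 2633 mod 4 = 1, 20117 mod 4 = 1, so the flip contributes +1; sign now -1
(20117/2633): 20117 mod 2633 = 1686, so (20117/2633) = (1686/2633)
factor out 2^1: 1686 = 2^1·843; with 2633 mod 8 = 1, (2/2633) = +1; sign now -1; continue with (843/2633)
flip (843/2633) -> (2633/843): both odd, 843 mod 4 = 3, 2633 mod 4 = 1, so the flip contributes +1; sign now -1
(2633/843): 2633 mod 843 = 104, so (2633/843) = (104/843)
factor out 2^3: 104 = 2^3·13; with 843 mod 8 = 3, (2/843) = -1; sign now +1; continue with (13/843)
flip (13/843) -> (843/13): both odd, 13 mod 4 = 1, 843 mod 4 = 3, so the flip contributes +1; sign now +1
(843/13): 843 mod 13 = 11, so (843/13) = (11/13)
flip (11/13) -> (13/11): both odd, 11 mod 4 = 3, 13 mod 4 = 1, so the flip contributes +1; sign now +1
(13/11): 13 mod 11 = 2, so (13/11) = (2/11)
factor out 2^1: 2 = 2^1·1; with 11 mod 8 = 3, (2/11) = -1; sign now -1; continue with (1/11)
reached (1/11) = 1, so the symbol is -1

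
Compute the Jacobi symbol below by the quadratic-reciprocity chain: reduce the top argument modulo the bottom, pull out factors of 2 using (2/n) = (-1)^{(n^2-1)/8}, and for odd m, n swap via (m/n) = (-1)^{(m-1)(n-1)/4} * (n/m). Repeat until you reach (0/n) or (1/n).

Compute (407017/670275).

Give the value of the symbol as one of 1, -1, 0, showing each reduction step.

-1

flip (407017/670275) -> (670275/407017): both odd, 407017 mod 4 = 1, 670275 mod 4 = 3, so the flip contributes +1; sign now +1
(670275/407017): 670275 mod 407017 = 263258, so (670275/407017) = (263258/407017)
factor out 2^1: 263258 = 2^1·131629; with 407017 mod 8 = 1, (2/407017) = +1; sign now +1; continue with (131629/407017)
flip (131629/407017) -> (407017/131629): both odd, 131629 mod 4 = 1, 407017 mod 4 = 1, so the flip contributes +1; sign now +1
(407017/131629): 407017 mod 131629 = 12130, so (407017/131629) = (12130/131629)
factor out 2^1: 12130 = 2^1·6065; with 131629 mod 8 = 5, (2/131629) = -1; sign now -1; continue with (6065/131629)
flip (6065/131629) -> (131629/6065): both odd, 6065 mod 4 = 1, 131629 mod 4 = 1, so the flip contributes +1; sign now -1
(131629/6065): 131629 mod 6065 = 4264, so (131629/6065) = (4264/6065)
factor out 2^3: 4264 = 2^3·533; with 6065 mod 8 = 1, (2/6065) = +1; sign now -1; continue with (533/6065)
flip (533/6065) -> (6065/533): both odd, 533 mod 4 = 1, 6065 mod 4 = 1, so the flip contributes +1; sign now -1
(6065/533): 6065 mod 533 = 202, so (6065/533) = (202/533)
factor out 2^1: 202 = 2^1·101; with 533 mod 8 = 5, (2/533) = -1; sign now +1; continue with (101/533)
flip (101/533) -> (533/101): both odd, 101 mod 4 = 1, 533 mod 4 = 1, so the flip contributes +1; sign now +1
(533/101): 533 mod 101 = 28, so (533/101) = (28/101)
factor out 2^2: 28 = 2^2·7; with 101 mod 8 = 5, (2/101) = -1; sign now +1; continue with (7/101)
flip (7/101) -> (101/7): both odd, 7 mod 4 = 3, 101 mod 4 = 1, so the flip contributes +1; sign now +1
(101/7): 101 mod 7 = 3, so (101/7) = (3/7)
flip (3/7) -> (7/3): both odd, 3 mod 4 = 3, 7 mod 4 = 3, so the flip contributes -1; sign now -1
(7/3): 7 mod 3 = 1, so (7/3) = (1/3)
reached (1/3) = 1, so the symbol is -1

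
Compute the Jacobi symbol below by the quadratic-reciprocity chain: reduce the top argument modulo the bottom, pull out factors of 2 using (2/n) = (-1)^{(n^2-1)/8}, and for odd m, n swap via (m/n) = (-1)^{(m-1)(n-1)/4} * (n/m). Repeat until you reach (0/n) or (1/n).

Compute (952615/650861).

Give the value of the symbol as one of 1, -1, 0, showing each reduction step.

1

(952615/650861): 952615 mod 650861 = 301754, so (952615/650861) = (301754/650861)
factor out 2^1: 301754 = 2^1·150877; with 650861 mod 8 = 5, (2/650861) = -1; sign now -1; continue with (150877/650861)
flip (150877/650861) -> (650861/150877): both odd, 150877 mod 4 = 1, 650861 mod 4 = 1, so the flip contributes +1; sign now -1
(650861/150877): 650861 mod 150877 = 47353, so (650861/150877) = (47353/150877)
flip (47353/150877) -> (150877/47353): both odd, 47353 mod 4 = 1, 150877 mod 4 = 1, so the flip contributes +1; sign now -1
(150877/47353): 150877 mod 47353 = 8818, so (150877/47353) = (8818/47353)
factor out 2^1: 8818 = 2^1·4409; with 47353 mod 8 = 1, (2/47353) = +1; sign now -1; continue with (4409/47353)
flip (4409/47353) -> (47353/4409): both odd, 4409 mod 4 = 1, 47353 mod 4 = 1, so the flip contributes +1; sign now -1
(47353/4409): 47353 mod 4409 = 3263, so (47353/4409) = (3263/4409)
flip (3263/4409) -> (4409/3263): both odd, 3263 mod 4 = 3, 4409 mod 4 = 1, so the flip contributes +1; sign now -1
(4409/3263): 4409 mod 3263 = 1146, so (4409/3263) = (1146/3263)
factor out 2^1: 1146 = 2^1·573; with 3263 mod 8 = 7, (2/3263) = +1; sign now -1; continue with (573/3263)
flip (573/3263) -> (3263/573): both odd, 573 mod 4 = 1, 3263 mod 4 = 3, so the flip contributes +1; sign now -1
(3263/573): 3263 mod 573 = 398, so (3263/573) = (398/573)
factor out 2^1: 398 = 2^1·199; with 573 mod 8 = 5, (2/573) = -1; sign now +1; continue with (199/573)
flip (199/573) -> (573/199): both odd, 199 mod 4 = 3, 573 mod 4 = 1, so the flip contributes +1; sign now +1
(573/199): 573 mod 199 = 175, so (573/199) = (175/199)
flip (175/199) -> (199/175): both odd, 175 mod 4 = 3, 199 mod 4 = 3, so the flip contributes -1; sign now -1
(199/175): 199 mod 175 = 24, so (199/175) = (24/175)
factor out 2^3: 24 = 2^3·3; with 175 mod 8 = 7, (2/175) = +1; sign now -1; continue with (3/175)
flip (3/175) -> (175/3): both odd, 3 mod 4 = 3, 175 mod 4 = 3, so the flip contributes -1; sign now +1
(175/3): 175 mod 3 = 1, so (175/3) = (1/3)
reached (1/3) = 1, so the symbol is +1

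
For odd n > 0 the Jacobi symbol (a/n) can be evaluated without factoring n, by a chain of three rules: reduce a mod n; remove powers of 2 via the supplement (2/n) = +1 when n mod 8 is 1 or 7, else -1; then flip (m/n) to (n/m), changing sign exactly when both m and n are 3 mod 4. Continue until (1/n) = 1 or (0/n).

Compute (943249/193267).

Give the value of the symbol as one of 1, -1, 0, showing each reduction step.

1

(943249/193267) = (170181/193267)   [reduce mod 193267]
reciprocity: (170181/193267) = +1·(193267/170181) since 170181 mod 4 = 1, 193267 mod 4 = 3; sign now +1
(193267/170181) = (23086/170181)   [reduce mod 170181]
23086 = 2^1·11543; (2/170181) = -1 since 170181 mod 8 = 5, so (23086/170181) = (-1)^1·(11543/170181); sign now -1
reciprocity: (11543/170181) = +1·(170181/11543) since 11543 mod 4 = 3, 170181 mod 4 = 1; sign now -1
(170181/11543) = (8579/11543)   [reduce mod 11543]
reciprocity: (8579/11543) = -1·(11543/8579) since 8579 mod 4 = 3, 11543 mod 4 = 3; sign now +1
(11543/8579) = (2964/8579)   [reduce mod 8579]
2964 = 2^2·741; (2/8579) = -1 since 8579 mod 8 = 3, so (2964/8579) = (-1)^2·(741/8579); sign now +1
reciprocity: (741/8579) = +1·(8579/741) since 741 mod 4 = 1, 8579 mod 4 = 3; sign now +1
(8579/741) = (428/741)   [reduce mod 741]
428 = 2^2·107; (2/741) = -1 since 741 mod 8 = 5, so (428/741) = (-1)^2·(107/741); sign now +1
reciprocity: (107/741) = +1·(741/107) since 107 mod 4 = 3, 741 mod 4 = 1; sign now +1
(741/107) = (99/107)   [reduce mod 107]
reciprocity: (99/107) = -1·(107/99) since 99 mod 4 = 3, 107 mod 4 = 3; sign now -1
(107/99) = (8/99)   [reduce mod 99]
8 = 2^3·1; (2/99) = -1 since 99 mod 8 = 3, so (8/99) = (-1)^3·(1/99); sign now +1
(1/99) = 1; final value = sign = +1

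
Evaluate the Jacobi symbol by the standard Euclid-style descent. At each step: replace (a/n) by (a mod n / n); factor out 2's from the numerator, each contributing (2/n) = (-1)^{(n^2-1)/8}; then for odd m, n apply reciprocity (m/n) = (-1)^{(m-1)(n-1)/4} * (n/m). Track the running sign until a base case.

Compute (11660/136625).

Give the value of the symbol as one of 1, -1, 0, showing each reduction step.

0

11660 = 2^2·2915; (2/136625) = +1 since 136625 mod 8 = 1, so (11660/136625) = (+1)^2·(2915/136625); sign now +1
reciprocity: (2915/136625) = +1·(136625/2915) since 2915 mod 4 = 3, 136625 mod 4 = 1; sign now +1
(136625/2915) = (2535/2915)   [reduce mod 2915]
reciprocity: (2535/2915) = -1·(2915/2535) since 2535 mod 4 = 3, 2915 mod 4 = 3; sign now -1
(2915/2535) = (380/2535)   [reduce mod 2535]
380 = 2^2·95; (2/2535) = +1 since 2535 mod 8 = 7, so (380/2535) = (+1)^2·(95/2535); sign now -1
reciprocity: (95/2535) = -1·(2535/95) since 95 mod 4 = 3, 2535 mod 4 = 3; sign now +1
(2535/95) = (65/95)   [reduce mod 95]
reciprocity: (65/95) = +1·(95/65) since 65 mod 4 = 1, 95 mod 4 = 3; sign now +1
(95/65) = (30/65)   [reduce mod 65]
30 = 2^1·15; (2/65) = +1 since 65 mod 8 = 1, so (30/65) = (+1)^1·(15/65); sign now +1
reciprocity: (15/65) = +1·(65/15) since 15 mod 4 = 3, 65 mod 4 = 1; sign now +1
(65/15) = (5/15)   [reduce mod 15]
reciprocity: (5/15) = +1·(15/5) since 5 mod 4 = 1, 15 mod 4 = 3; sign now +1
(15/5) = (0/5)   [reduce mod 5]
(0/5) = 0   [gcd(a, n) > 1]; final value = 0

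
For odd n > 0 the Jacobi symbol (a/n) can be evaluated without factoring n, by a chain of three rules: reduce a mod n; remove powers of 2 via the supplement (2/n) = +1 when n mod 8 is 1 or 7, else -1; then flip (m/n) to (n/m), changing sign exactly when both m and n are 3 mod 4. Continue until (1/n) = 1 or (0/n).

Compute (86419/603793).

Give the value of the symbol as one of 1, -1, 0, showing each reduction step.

flip (86419/603793) -> (603793/86419): both odd, 86419 mod 4 = 3, 603793 mod 4 = 1, so the flip contributes +1; sign now +1
(603793/86419): 603793 mod 86419 = 85279, so (603793/86419) = (85279/86419)
flip (85279/86419) -> (86419/85279): both odd, 85279 mod 4 = 3, 86419 mod 4 = 3, so the flip contributes -1; sign now -1
(86419/85279): 86419 mod 85279 = 1140, so (86419/85279) = (1140/85279)
factor out 2^2: 1140 = 2^2·285; with 85279 mod 8 = 7, (2/85279) = +1; sign now -1; continue with (285/85279)
flip (285/85279) -> (85279/285): both odd, 285 mod 4 = 1, 85279 mod 4 = 3, so the flip contributes +1; sign now -1
(85279/285): 85279 mod 285 = 64, so (85279/285) = (64/285)
factor out 2^6: 64 = 2^6·1; with 285 mod 8 = 5, (2/285) = -1; sign now -1; continue with (1/285)
reached (1/285) = 1, so the symbol is -1

-1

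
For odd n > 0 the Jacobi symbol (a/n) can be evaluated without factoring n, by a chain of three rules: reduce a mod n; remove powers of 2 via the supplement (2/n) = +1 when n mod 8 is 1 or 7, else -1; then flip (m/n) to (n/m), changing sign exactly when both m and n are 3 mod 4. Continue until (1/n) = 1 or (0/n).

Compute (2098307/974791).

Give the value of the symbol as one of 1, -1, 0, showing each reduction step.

1

(2098307/974791) = (148725/974791)   [reduce mod 974791]
reciprocity: (148725/974791) = +1·(974791/148725) since 148725 mod 4 = 1, 974791 mod 4 = 3; sign now +1
(974791/148725) = (82441/148725)   [reduce mod 148725]
reciprocity: (82441/148725) = +1·(148725/82441) since 82441 mod 4 = 1, 148725 mod 4 = 1; sign now +1
(148725/82441) = (66284/82441)   [reduce mod 82441]
66284 = 2^2·16571; (2/82441) = +1 since 82441 mod 8 = 1, so (66284/82441) = (+1)^2·(16571/82441); sign now +1
reciprocity: (16571/82441) = +1·(82441/16571) since 16571 mod 4 = 3, 82441 mod 4 = 1; sign now +1
(82441/16571) = (16157/16571)   [reduce mod 16571]
reciprocity: (16157/16571) = +1·(16571/16157) since 16157 mod 4 = 1, 16571 mod 4 = 3; sign now +1
(16571/16157) = (414/16157)   [reduce mod 16157]
414 = 2^1·207; (2/16157) = -1 since 16157 mod 8 = 5, so (414/16157) = (-1)^1·(207/16157); sign now -1
reciprocity: (207/16157) = +1·(16157/207) since 207 mod 4 = 3, 16157 mod 4 = 1; sign now -1
(16157/207) = (11/207)   [reduce mod 207]
reciprocity: (11/207) = -1·(207/11) since 11 mod 4 = 3, 207 mod 4 = 3; sign now +1
(207/11) = (9/11)   [reduce mod 11]
reciprocity: (9/11) = +1·(11/9) since 9 mod 4 = 1, 11 mod 4 = 3; sign now +1
(11/9) = (2/9)   [reduce mod 9]
2 = 2^1·1; (2/9) = +1 since 9 mod 8 = 1, so (2/9) = (+1)^1·(1/9); sign now +1
(1/9) = 1; final value = sign = +1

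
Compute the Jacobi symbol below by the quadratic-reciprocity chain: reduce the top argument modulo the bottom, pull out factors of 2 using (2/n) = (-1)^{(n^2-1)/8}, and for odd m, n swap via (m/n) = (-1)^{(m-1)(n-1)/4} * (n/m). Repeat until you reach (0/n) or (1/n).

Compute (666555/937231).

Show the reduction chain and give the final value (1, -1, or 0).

-1

reciprocity: (666555/937231) = -1·(937231/666555) since 666555 mod 4 = 3, 937231 mod 4 = 3; sign now -1
(937231/666555) = (270676/666555)   [reduce mod 666555]
270676 = 2^2·67669; (2/666555) = -1 since 666555 mod 8 = 3, so (270676/666555) = (-1)^2·(67669/666555); sign now -1
reciprocity: (67669/666555) = +1·(666555/67669) since 67669 mod 4 = 1, 666555 mod 4 = 3; sign now -1
(666555/67669) = (57534/67669)   [reduce mod 67669]
57534 = 2^1·28767; (2/67669) = -1 since 67669 mod 8 = 5, so (57534/67669) = (-1)^1·(28767/67669); sign now +1
reciprocity: (28767/67669) = +1·(67669/28767) since 28767 mod 4 = 3, 67669 mod 4 = 1; sign now +1
(67669/28767) = (10135/28767)   [reduce mod 28767]
reciprocity: (10135/28767) = -1·(28767/10135) since 10135 mod 4 = 3, 28767 mod 4 = 3; sign now -1
(28767/10135) = (8497/10135)   [reduce mod 10135]
reciprocity: (8497/10135) = +1·(10135/8497) since 8497 mod 4 = 1, 10135 mod 4 = 3; sign now -1
(10135/8497) = (1638/8497)   [reduce mod 8497]
1638 = 2^1·819; (2/8497) = +1 since 8497 mod 8 = 1, so (1638/8497) = (+1)^1·(819/8497); sign now -1
reciprocity: (819/8497) = +1·(8497/819) since 819 mod 4 = 3, 8497 mod 4 = 1; sign now -1
(8497/819) = (307/819)   [reduce mod 819]
reciprocity: (307/819) = -1·(819/307) since 307 mod 4 = 3, 819 mod 4 = 3; sign now +1
(819/307) = (205/307)   [reduce mod 307]
reciprocity: (205/307) = +1·(307/205) since 205 mod 4 = 1, 307 mod 4 = 3; sign now +1
(307/205) = (102/205)   [reduce mod 205]
102 = 2^1·51; (2/205) = -1 since 205 mod 8 = 5, so (102/205) = (-1)^1·(51/205); sign now -1
reciprocity: (51/205) = +1·(205/51) since 51 mod 4 = 3, 205 mod 4 = 1; sign now -1
(205/51) = (1/51)   [reduce mod 51]
(1/51) = 1; final value = sign = -1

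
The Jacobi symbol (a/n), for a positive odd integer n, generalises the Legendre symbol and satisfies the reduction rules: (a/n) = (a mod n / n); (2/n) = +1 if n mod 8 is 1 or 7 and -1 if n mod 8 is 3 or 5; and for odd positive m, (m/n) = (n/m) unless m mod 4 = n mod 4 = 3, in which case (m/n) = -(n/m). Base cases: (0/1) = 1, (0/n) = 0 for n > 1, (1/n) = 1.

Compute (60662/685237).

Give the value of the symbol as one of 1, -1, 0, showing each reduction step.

60662 = 2^1·30331; (2/685237) = -1 since 685237 mod 8 = 5, so (60662/685237) = (-1)^1·(30331/685237); sign now -1
reciprocity: (30331/685237) = +1·(685237/30331) since 30331 mod 4 = 3, 685237 mod 4 = 1; sign now -1
(685237/30331) = (17955/30331)   [reduce mod 30331]
reciprocity: (17955/30331) = -1·(30331/17955) since 17955 mod 4 = 3, 30331 mod 4 = 3; sign now +1
(30331/17955) = (12376/17955)   [reduce mod 17955]
12376 = 2^3·1547; (2/17955) = -1 since 17955 mod 8 = 3, so (12376/17955) = (-1)^3·(1547/17955); sign now -1
reciprocity: (1547/17955) = -1·(17955/1547) since 1547 mod 4 = 3, 17955 mod 4 = 3; sign now +1
(17955/1547) = (938/1547)   [reduce mod 1547]
938 = 2^1·469; (2/1547) = -1 since 1547 mod 8 = 3, so (938/1547) = (-1)^1·(469/1547); sign now -1
reciprocity: (469/1547) = +1·(1547/469) since 469 mod 4 = 1, 1547 mod 4 = 3; sign now -1
(1547/469) = (140/469)   [reduce mod 469]
140 = 2^2·35; (2/469) = -1 since 469 mod 8 = 5, so (140/469) = (-1)^2·(35/469); sign now -1
reciprocity: (35/469) = +1·(469/35) since 35 mod 4 = 3, 469 mod 4 = 1; sign now -1
(469/35) = (14/35)   [reduce mod 35]
14 = 2^1·7; (2/35) = -1 since 35 mod 8 = 3, so (14/35) = (-1)^1·(7/35); sign now +1
reciprocity: (7/35) = -1·(35/7) since 7 mod 4 = 3, 35 mod 4 = 3; sign now -1
(35/7) = (0/7)   [reduce mod 7]
(0/7) = 0   [gcd(a, n) > 1]; final value = 0

0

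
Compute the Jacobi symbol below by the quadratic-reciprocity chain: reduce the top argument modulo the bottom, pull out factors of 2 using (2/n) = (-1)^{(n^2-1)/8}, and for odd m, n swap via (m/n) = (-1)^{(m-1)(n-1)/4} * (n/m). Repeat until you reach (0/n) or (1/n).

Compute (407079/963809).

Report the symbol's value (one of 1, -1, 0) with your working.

reciprocity: (407079/963809) = +1·(963809/407079) since 407079 mod 4 = 3, 963809 mod 4 = 1; sign now +1
(963809/407079) = (149651/407079)   [reduce mod 407079]
reciprocity: (149651/407079) = -1·(407079/149651) since 149651 mod 4 = 3, 407079 mod 4 = 3; sign now -1
(407079/149651) = (107777/149651)   [reduce mod 149651]
reciprocity: (107777/149651) = +1·(149651/107777) since 107777 mod 4 = 1, 149651 mod 4 = 3; sign now -1
(149651/107777) = (41874/107777)   [reduce mod 107777]
41874 = 2^1·20937; (2/107777) = +1 since 107777 mod 8 = 1, so (41874/107777) = (+1)^1·(20937/107777); sign now -1
reciprocity: (20937/107777) = +1·(107777/20937) since 20937 mod 4 = 1, 107777 mod 4 = 1; sign now -1
(107777/20937) = (3092/20937)   [reduce mod 20937]
3092 = 2^2·773; (2/20937) = +1 since 20937 mod 8 = 1, so (3092/20937) = (+1)^2·(773/20937); sign now -1
reciprocity: (773/20937) = +1·(20937/773) since 773 mod 4 = 1, 20937 mod 4 = 1; sign now -1
(20937/773) = (66/773)   [reduce mod 773]
66 = 2^1·33; (2/773) = -1 since 773 mod 8 = 5, so (66/773) = (-1)^1·(33/773); sign now +1
reciprocity: (33/773) = +1·(773/33) since 33 mod 4 = 1, 773 mod 4 = 1; sign now +1
(773/33) = (14/33)   [reduce mod 33]
14 = 2^1·7; (2/33) = +1 since 33 mod 8 = 1, so (14/33) = (+1)^1·(7/33); sign now +1
reciprocity: (7/33) = +1·(33/7) since 7 mod 4 = 3, 33 mod 4 = 1; sign now +1
(33/7) = (5/7)   [reduce mod 7]
reciprocity: (5/7) = +1·(7/5) since 5 mod 4 = 1, 7 mod 4 = 3; sign now +1
(7/5) = (2/5)   [reduce mod 5]
2 = 2^1·1; (2/5) = -1 since 5 mod 8 = 5, so (2/5) = (-1)^1·(1/5); sign now -1
(1/5) = 1; final value = sign = -1

-1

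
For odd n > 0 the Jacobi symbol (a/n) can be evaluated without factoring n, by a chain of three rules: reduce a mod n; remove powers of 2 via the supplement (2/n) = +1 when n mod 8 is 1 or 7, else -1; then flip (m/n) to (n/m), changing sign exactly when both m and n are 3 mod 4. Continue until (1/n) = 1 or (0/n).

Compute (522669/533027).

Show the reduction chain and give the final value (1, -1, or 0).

1

flip (522669/533027) -> (533027/522669): both odd, 522669 mod 4 = 1, 533027 mod 4 = 3, so the flip contributes +1; sign now +1
(533027/522669): 533027 mod 522669 = 10358, so (533027/522669) = (10358/522669)
factor out 2^1: 10358 = 2^1·5179; with 522669 mod 8 = 5, (2/522669) = -1; sign now -1; continue with (5179/522669)
flip (5179/522669) -> (522669/5179): both odd, 5179 mod 4 = 3, 522669 mod 4 = 1, so the flip contributes +1; sign now -1
(522669/5179): 522669 mod 5179 = 4769, so (522669/5179) = (4769/5179)
flip (4769/5179) -> (5179/4769): both odd, 4769 mod 4 = 1, 5179 mod 4 = 3, so the flip contributes +1; sign now -1
(5179/4769): 5179 mod 4769 = 410, so (5179/4769) = (410/4769)
factor out 2^1: 410 = 2^1·205; with 4769 mod 8 = 1, (2/4769) = +1; sign now -1; continue with (205/4769)
flip (205/4769) -> (4769/205): both odd, 205 mod 4 = 1, 4769 mod 4 = 1, so the flip contributes +1; sign now -1
(4769/205): 4769 mod 205 = 54, so (4769/205) = (54/205)
factor out 2^1: 54 = 2^1·27; with 205 mod 8 = 5, (2/205) = -1; sign now +1; continue with (27/205)
flip (27/205) -> (205/27): both odd, 27 mod 4 = 3, 205 mod 4 = 1, so the flip contributes +1; sign now +1
(205/27): 205 mod 27 = 16, so (205/27) = (16/27)
factor out 2^4: 16 = 2^4·1; with 27 mod 8 = 3, (2/27) = -1; sign now +1; continue with (1/27)
reached (1/27) = 1, so the symbol is +1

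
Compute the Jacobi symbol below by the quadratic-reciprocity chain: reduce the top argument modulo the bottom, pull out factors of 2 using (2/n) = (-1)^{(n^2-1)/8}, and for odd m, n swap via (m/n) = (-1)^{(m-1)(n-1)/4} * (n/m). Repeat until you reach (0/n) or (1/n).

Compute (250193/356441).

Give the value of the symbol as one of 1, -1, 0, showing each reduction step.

-1

flip (250193/356441) -> (356441/250193): both odd, 250193 mod 4 = 1, 356441 mod 4 = 1, so the flip contributes +1; sign now +1
(356441/250193): 356441 mod 250193 = 106248, so (356441/250193) = (106248/250193)
factor out 2^3: 106248 = 2^3·13281; with 250193 mod 8 = 1, (2/250193) = +1; sign now +1; continue with (13281/250193)
flip (13281/250193) -> (250193/13281): both odd, 13281 mod 4 = 1, 250193 mod 4 = 1, so the flip contributes +1; sign now +1
(250193/13281): 250193 mod 13281 = 11135, so (250193/13281) = (11135/13281)
flip (11135/13281) -> (13281/11135): both odd, 11135 mod 4 = 3, 13281 mod 4 = 1, so the flip contributes +1; sign now +1
(13281/11135): 13281 mod 11135 = 2146, so (13281/11135) = (2146/11135)
factor out 2^1: 2146 = 2^1·1073; with 11135 mod 8 = 7, (2/11135) = +1; sign now +1; continue with (1073/11135)
flip (1073/11135) -> (11135/1073): both odd, 1073 mod 4 = 1, 11135 mod 4 = 3, so the flip contributes +1; sign now +1
(11135/1073): 11135 mod 1073 = 405, so (11135/1073) = (405/1073)
flip (405/1073) -> (1073/405): both odd, 405 mod 4 = 1, 1073 mod 4 = 1, so the flip contributes +1; sign now +1
(1073/405): 1073 mod 405 = 263, so (1073/405) = (263/405)
flip (263/405) -> (405/263): both odd, 263 mod 4 = 3, 405 mod 4 = 1, so the flip contributes +1; sign now +1
(405/263): 405 mod 263 = 142, so (405/263) = (142/263)
factor out 2^1: 142 = 2^1·71; with 263 mod 8 = 7, (2/263) = +1; sign now +1; continue with (71/263)
flip (71/263) -> (263/71): both odd, 71 mod 4 = 3, 263 mod 4 = 3, so the flip contributes -1; sign now -1
(263/71): 263 mod 71 = 50, so (263/71) = (50/71)
factor out 2^1: 50 = 2^1·25; with 71 mod 8 = 7, (2/71) = +1; sign now -1; continue with (25/71)
flip (25/71) -> (71/25): both odd, 25 mod 4 = 1, 71 mod 4 = 3, so the flip contributes +1; sign now -1
(71/25): 71 mod 25 = 21, so (71/25) = (21/25)
flip (21/25) -> (25/21): both odd, 21 mod 4 = 1, 25 mod 4 = 1, so the flip contributes +1; sign now -1
(25/21): 25 mod 21 = 4, so (25/21) = (4/21)
factor out 2^2: 4 = 2^2·1; with 21 mod 8 = 5, (2/21) = -1; sign now -1; continue with (1/21)
reached (1/21) = 1, so the symbol is -1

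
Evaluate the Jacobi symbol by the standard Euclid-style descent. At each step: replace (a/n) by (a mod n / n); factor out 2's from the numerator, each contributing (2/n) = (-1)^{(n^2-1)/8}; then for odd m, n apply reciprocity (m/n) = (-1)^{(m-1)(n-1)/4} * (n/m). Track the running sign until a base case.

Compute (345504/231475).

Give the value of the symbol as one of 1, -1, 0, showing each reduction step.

(345504/231475) = (114029/231475)   [reduce mod 231475]
reciprocity: (114029/231475) = +1·(231475/114029) since 114029 mod 4 = 1, 231475 mod 4 = 3; sign now +1
(231475/114029) = (3417/114029)   [reduce mod 114029]
reciprocity: (3417/114029) = +1·(114029/3417) since 3417 mod 4 = 1, 114029 mod 4 = 1; sign now +1
(114029/3417) = (1268/3417)   [reduce mod 3417]
1268 = 2^2·317; (2/3417) = +1 since 3417 mod 8 = 1, so (1268/3417) = (+1)^2·(317/3417); sign now +1
reciprocity: (317/3417) = +1·(3417/317) since 317 mod 4 = 1, 3417 mod 4 = 1; sign now +1
(3417/317) = (247/317)   [reduce mod 317]
reciprocity: (247/317) = +1·(317/247) since 247 mod 4 = 3, 317 mod 4 = 1; sign now +1
(317/247) = (70/247)   [reduce mod 247]
70 = 2^1·35; (2/247) = +1 since 247 mod 8 = 7, so (70/247) = (+1)^1·(35/247); sign now +1
reciprocity: (35/247) = -1·(247/35) since 35 mod 4 = 3, 247 mod 4 = 3; sign now -1
(247/35) = (2/35)   [reduce mod 35]
2 = 2^1·1; (2/35) = -1 since 35 mod 8 = 3, so (2/35) = (-1)^1·(1/35); sign now +1
(1/35) = 1; final value = sign = +1

1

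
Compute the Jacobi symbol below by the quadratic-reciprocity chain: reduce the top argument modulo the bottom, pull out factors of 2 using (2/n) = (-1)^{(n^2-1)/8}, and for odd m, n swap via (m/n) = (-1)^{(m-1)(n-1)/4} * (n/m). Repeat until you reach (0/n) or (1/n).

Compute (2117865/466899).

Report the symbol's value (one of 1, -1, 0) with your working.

0

(2117865/466899): 2117865 mod 466899 = 250269, so (2117865/466899) = (250269/466899)
flip (250269/466899) -> (466899/250269): both odd, 250269 mod 4 = 1, 466899 mod 4 = 3, so the flip contributes +1; sign now +1
(466899/250269): 466899 mod 250269 = 216630, so (466899/250269) = (216630/250269)
factor out 2^1: 216630 = 2^1·108315; with 250269 mod 8 = 5, (2/250269) = -1; sign now -1; continue with (108315/250269)
flip (108315/250269) -> (250269/108315): both odd, 108315 mod 4 = 3, 250269 mod 4 = 1, so the flip contributes +1; sign now -1
(250269/108315): 250269 mod 108315 = 33639, so (250269/108315) = (33639/108315)
flip (33639/108315) -> (108315/33639): both odd, 33639 mod 4 = 3, 108315 mod 4 = 3, so the flip contributes -1; sign now +1
(108315/33639): 108315 mod 33639 = 7398, so (108315/33639) = (7398/33639)
factor out 2^1: 7398 = 2^1·3699; with 33639 mod 8 = 7, (2/33639) = +1; sign now +1; continue with (3699/33639)
flip (3699/33639) -> (33639/3699): both odd, 3699 mod 4 = 3, 33639 mod 4 = 3, so the flip contributes -1; sign now -1
(33639/3699): 33639 mod 3699 = 348, so (33639/3699) = (348/3699)
factor out 2^2: 348 = 2^2·87; with 3699 mod 8 = 3, (2/3699) = -1; sign now -1; continue with (87/3699)
flip (87/3699) -> (3699/87): both odd, 87 mod 4 = 3, 3699 mod 4 = 3, so the flip contributes -1; sign now +1
(3699/87): 3699 mod 87 = 45, so (3699/87) = (45/87)
flip (45/87) -> (87/45): both odd, 45 mod 4 = 1, 87 mod 4 = 3, so the flip contributes +1; sign now +1
(87/45): 87 mod 45 = 42, so (87/45) = (42/45)
factor out 2^1: 42 = 2^1·21; with 45 mod 8 = 5, (2/45) = -1; sign now -1; continue with (21/45)
flip (21/45) -> (45/21): both odd, 21 mod 4 = 1, 45 mod 4 = 1, so the flip contributes +1; sign now -1
(45/21): 45 mod 21 = 3, so (45/21) = (3/21)
flip (3/21) -> (21/3): both odd, 3 mod 4 = 3, 21 mod 4 = 1, so the flip contributes +1; sign now -1
(21/3): 21 mod 3 = 0, so (21/3) = (0/3)
reached (0/3); gcd(a, n) > 1, so (0/3) = 0 and the symbol is 0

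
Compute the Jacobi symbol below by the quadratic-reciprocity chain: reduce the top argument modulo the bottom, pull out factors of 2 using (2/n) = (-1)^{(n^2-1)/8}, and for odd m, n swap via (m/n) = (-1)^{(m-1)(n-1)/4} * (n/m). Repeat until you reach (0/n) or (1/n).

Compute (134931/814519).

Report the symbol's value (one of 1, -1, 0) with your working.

flip (134931/814519) -> (814519/134931): both odd, 134931 mod 4 = 3, 814519 mod 4 = 3, so the flip contributes -1; sign now -1
(814519/134931): 814519 mod 134931 = 4933, so (814519/134931) = (4933/134931)
flip (4933/134931) -> (134931/4933): both odd, 4933 mod 4 = 1, 134931 mod 4 = 3, so the flip contributes +1; sign now -1
(134931/4933): 134931 mod 4933 = 1740, so (134931/4933) = (1740/4933)
factor out 2^2: 1740 = 2^2·435; with 4933 mod 8 = 5, (2/4933) = -1; sign now -1; continue with (435/4933)
flip (435/4933) -> (4933/435): both odd, 435 mod 4 = 3, 4933 mod 4 = 1, so the flip contributes +1; sign now -1
(4933/435): 4933 mod 435 = 148, so (4933/435) = (148/435)
factor out 2^2: 148 = 2^2·37; with 435 mod 8 = 3, (2/435) = -1; sign now -1; continue with (37/435)
flip (37/435) -> (435/37): both odd, 37 mod 4 = 1, 435 mod 4 = 3, so the flip contributes +1; sign now -1
(435/37): 435 mod 37 = 28, so (435/37) = (28/37)
factor out 2^2: 28 = 2^2·7; with 37 mod 8 = 5, (2/37) = -1; sign now -1; continue with (7/37)
flip (7/37) -> (37/7): both odd, 7 mod 4 = 3, 37 mod 4 = 1, so the flip contributes +1; sign now -1
(37/7): 37 mod 7 = 2, so (37/7) = (2/7)
factor out 2^1: 2 = 2^1·1; with 7 mod 8 = 7, (2/7) = +1; sign now -1; continue with (1/7)
reached (1/7) = 1, so the symbol is -1

-1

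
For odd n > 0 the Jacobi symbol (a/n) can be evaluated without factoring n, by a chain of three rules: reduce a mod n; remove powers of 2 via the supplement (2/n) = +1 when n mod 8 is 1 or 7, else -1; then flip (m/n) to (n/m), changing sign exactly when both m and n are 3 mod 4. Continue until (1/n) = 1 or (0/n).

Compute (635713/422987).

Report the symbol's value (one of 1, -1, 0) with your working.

-1

(635713/422987): 635713 mod 422987 = 212726, so (635713/422987) = (212726/422987)
factor out 2^1: 212726 = 2^1·106363; with 422987 mod 8 = 3, (2/422987) = -1; sign now -1; continue with (106363/422987)
flip (106363/422987) -> (422987/106363): both odd, 106363 mod 4 = 3, 422987 mod 4 = 3, so the flip contributes -1; sign now +1
(422987/106363): 422987 mod 106363 = 103898, so (422987/106363) = (103898/106363)
factor out 2^1: 103898 = 2^1·51949; with 106363 mod 8 = 3, (2/106363) = -1; sign now -1; continue with (51949/106363)
flip (51949/106363) -> (106363/51949): both odd, 51949 mod 4 = 1, 106363 mod 4 = 3, so the flip contributes +1; sign now -1
(106363/51949): 106363 mod 51949 = 2465, so (106363/51949) = (2465/51949)
flip (2465/51949) -> (51949/2465): both odd, 2465 mod 4 = 1, 51949 mod 4 = 1, so the flip contributes +1; sign now -1
(51949/2465): 51949 mod 2465 = 184, so (51949/2465) = (184/2465)
factor out 2^3: 184 = 2^3·23; with 2465 mod 8 = 1, (2/2465) = +1; sign now -1; continue with (23/2465)
flip (23/2465) -> (2465/23): both odd, 23 mod 4 = 3, 2465 mod 4 = 1, so the flip contributes +1; sign now -1
(2465/23): 2465 mod 23 = 4, so (2465/23) = (4/23)
factor out 2^2: 4 = 2^2·1; with 23 mod 8 = 7, (2/23) = +1; sign now -1; continue with (1/23)
reached (1/23) = 1, so the symbol is -1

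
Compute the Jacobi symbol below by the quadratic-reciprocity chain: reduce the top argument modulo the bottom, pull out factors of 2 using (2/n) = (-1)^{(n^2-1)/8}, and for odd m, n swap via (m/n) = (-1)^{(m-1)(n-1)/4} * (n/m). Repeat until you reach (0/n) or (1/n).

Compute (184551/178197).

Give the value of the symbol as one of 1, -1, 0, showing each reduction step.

(184551/178197) = (6354/178197)   [reduce mod 178197]
6354 = 2^1·3177; (2/178197) = -1 since 178197 mod 8 = 5, so (6354/178197) = (-1)^1·(3177/178197); sign now -1
reciprocity: (3177/178197) = +1·(178197/3177) since 3177 mod 4 = 1, 178197 mod 4 = 1; sign now -1
(178197/3177) = (285/3177)   [reduce mod 3177]
reciprocity: (285/3177) = +1·(3177/285) since 285 mod 4 = 1, 3177 mod 4 = 1; sign now -1
(3177/285) = (42/285)   [reduce mod 285]
42 = 2^1·21; (2/285) = -1 since 285 mod 8 = 5, so (42/285) = (-1)^1·(21/285); sign now +1
reciprocity: (21/285) = +1·(285/21) since 21 mod 4 = 1, 285 mod 4 = 1; sign now +1
(285/21) = (12/21)   [reduce mod 21]
12 = 2^2·3; (2/21) = -1 since 21 mod 8 = 5, so (12/21) = (-1)^2·(3/21); sign now +1
reciprocity: (3/21) = +1·(21/3) since 3 mod 4 = 3, 21 mod 4 = 1; sign now +1
(21/3) = (0/3)   [reduce mod 3]
(0/3) = 0   [gcd(a, n) > 1]; final value = 0

0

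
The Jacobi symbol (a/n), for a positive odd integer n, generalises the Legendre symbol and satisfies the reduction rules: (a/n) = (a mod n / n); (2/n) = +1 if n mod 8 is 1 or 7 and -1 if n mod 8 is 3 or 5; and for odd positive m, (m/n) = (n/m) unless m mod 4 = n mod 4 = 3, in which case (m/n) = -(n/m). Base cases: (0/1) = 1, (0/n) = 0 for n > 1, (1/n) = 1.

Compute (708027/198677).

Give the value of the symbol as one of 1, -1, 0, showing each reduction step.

0

(708027/198677) = (111996/198677)   [reduce mod 198677]
111996 = 2^2·27999; (2/198677) = -1 since 198677 mod 8 = 5, so (111996/198677) = (-1)^2·(27999/198677); sign now +1
reciprocity: (27999/198677) = +1·(198677/27999) since 27999 mod 4 = 3, 198677 mod 4 = 1; sign now +1
(198677/27999) = (2684/27999)   [reduce mod 27999]
2684 = 2^2·671; (2/27999) = +1 since 27999 mod 8 = 7, so (2684/27999) = (+1)^2·(671/27999); sign now +1
reciprocity: (671/27999) = -1·(27999/671) since 671 mod 4 = 3, 27999 mod 4 = 3; sign now -1
(27999/671) = (488/671)   [reduce mod 671]
488 = 2^3·61; (2/671) = +1 since 671 mod 8 = 7, so (488/671) = (+1)^3·(61/671); sign now -1
reciprocity: (61/671) = +1·(671/61) since 61 mod 4 = 1, 671 mod 4 = 3; sign now -1
(671/61) = (0/61)   [reduce mod 61]
(0/61) = 0   [gcd(a, n) > 1]; final value = 0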